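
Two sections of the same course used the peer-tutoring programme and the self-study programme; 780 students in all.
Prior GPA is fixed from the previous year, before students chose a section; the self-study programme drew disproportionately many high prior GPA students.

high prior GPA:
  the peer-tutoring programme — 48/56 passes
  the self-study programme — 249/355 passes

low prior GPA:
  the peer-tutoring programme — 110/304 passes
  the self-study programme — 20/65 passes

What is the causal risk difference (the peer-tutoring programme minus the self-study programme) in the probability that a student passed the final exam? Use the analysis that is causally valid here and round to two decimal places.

+0.11

Nothing the teaching method does changes prior GPA band; the imbalance is an allocation artefact. With prior GPA band also predicting the outcome, the pooled figure is confounded, and the within-stratum comparison is the causal one.
Adjusting over the population distribution of prior GPA band: 0.527·(0.857−0.701) + 0.473·(0.362−0.308) = +0.108.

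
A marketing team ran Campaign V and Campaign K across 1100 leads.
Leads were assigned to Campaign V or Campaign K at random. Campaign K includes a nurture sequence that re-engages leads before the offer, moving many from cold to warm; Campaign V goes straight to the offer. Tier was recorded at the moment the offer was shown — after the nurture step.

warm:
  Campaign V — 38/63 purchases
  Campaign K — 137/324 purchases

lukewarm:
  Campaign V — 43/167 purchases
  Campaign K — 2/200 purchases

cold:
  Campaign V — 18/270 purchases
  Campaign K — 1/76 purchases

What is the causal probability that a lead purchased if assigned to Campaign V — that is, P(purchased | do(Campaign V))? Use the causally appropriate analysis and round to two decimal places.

0.20

The engagement tier-specific comparison favours Campaign V throughout, but the pooled figures favour Campaign K. The question is whether to condition on engagement tier.
Engagement tier lies on the pathway campaign → engagement tier → outcome, so adjusting for it blocks the indirect effect. For the total causal effect of campaign, use the unadjusted pooled rates.
So P(outcome | do(Campaign V)) is just the pooled rate for Campaign V: 99/500 = 0.198.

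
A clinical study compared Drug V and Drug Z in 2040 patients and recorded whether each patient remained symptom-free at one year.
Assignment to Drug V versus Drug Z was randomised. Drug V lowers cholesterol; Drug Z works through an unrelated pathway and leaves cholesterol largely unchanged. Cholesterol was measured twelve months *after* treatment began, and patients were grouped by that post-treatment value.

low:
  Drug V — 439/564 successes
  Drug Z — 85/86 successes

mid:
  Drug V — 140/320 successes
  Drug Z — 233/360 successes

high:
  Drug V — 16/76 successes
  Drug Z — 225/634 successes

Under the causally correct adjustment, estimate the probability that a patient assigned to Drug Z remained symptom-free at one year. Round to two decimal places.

0.50

Because the drug influences cholesterol, cholesterol is a post-treatment mediator, not a confounder. Stratifying on it would bias the estimate; the causal effect is the crude pooled difference.
So P(outcome | do(Drug Z)) is just the pooled rate for Drug Z: 543/1080 = 0.503.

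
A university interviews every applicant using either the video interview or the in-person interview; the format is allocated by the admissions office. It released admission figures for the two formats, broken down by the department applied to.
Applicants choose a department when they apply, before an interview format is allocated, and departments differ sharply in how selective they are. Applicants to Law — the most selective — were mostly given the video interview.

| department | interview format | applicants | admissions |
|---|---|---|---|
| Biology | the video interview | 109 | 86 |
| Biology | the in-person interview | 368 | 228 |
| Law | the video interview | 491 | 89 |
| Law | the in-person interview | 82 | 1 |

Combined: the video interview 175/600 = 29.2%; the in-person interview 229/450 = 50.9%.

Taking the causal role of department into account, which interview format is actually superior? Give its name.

the video interview is higher inside every department stratum but the in-person interview is higher in aggregate. Whether to stratify depends on how department relates to the interview format.
Department differs across interview formats for reasons unrelated to any effect of the interview format itself, and it separately predicts the outcome — a classic confounder. We must compare within department levels.
Within each level — Biology: 78.9% vs 62.0%; Law: 18.1% vs 1.2% — the video interview is higher every time.

the video interview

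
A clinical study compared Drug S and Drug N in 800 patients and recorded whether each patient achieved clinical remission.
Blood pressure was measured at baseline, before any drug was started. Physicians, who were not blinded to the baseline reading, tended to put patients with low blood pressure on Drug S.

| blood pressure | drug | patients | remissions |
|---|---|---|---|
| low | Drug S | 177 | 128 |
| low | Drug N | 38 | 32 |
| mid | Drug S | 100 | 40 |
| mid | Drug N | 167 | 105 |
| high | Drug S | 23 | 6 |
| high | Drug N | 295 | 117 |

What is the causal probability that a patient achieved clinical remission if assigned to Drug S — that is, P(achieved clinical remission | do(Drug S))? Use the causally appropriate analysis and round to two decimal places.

0.43

Drug N is higher inside every blood pressure stratum but Drug S is higher in aggregate. Whether to stratify depends on how blood pressure relates to the drug.
Blood pressure differs across drugs for reasons unrelated to any effect of the drug itself, and it separately predicts the outcome — a classic confounder. We must compare within blood pressure levels.
Standardising Drug S to the population blood pressure mix: 0.269·128/177 + 0.334·40/100 + 0.398·6/23 = 0.432.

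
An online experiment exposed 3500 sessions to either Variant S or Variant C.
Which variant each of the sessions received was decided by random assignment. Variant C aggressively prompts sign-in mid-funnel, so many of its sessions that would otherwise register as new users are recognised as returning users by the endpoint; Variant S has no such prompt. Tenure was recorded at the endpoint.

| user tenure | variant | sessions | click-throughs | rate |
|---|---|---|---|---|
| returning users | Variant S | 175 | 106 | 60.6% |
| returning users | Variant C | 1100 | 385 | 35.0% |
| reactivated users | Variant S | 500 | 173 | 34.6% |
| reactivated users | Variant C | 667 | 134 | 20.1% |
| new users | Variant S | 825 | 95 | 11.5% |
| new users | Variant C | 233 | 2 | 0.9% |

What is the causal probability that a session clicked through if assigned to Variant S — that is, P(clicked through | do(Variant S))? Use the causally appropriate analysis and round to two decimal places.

The user tenure-specific comparison favours Variant S throughout, but the pooled figures favour Variant C. The question is whether to condition on user tenure.
Stratifying would compare variants among sessions the variants themselves sorted into user tenure groups — a form of selection on an intermediate. The unconditioned pooled rates give the total causal effect.
So P(outcome | do(Variant S)) is just the pooled rate for Variant S: 374/1500 = 0.249.

0.25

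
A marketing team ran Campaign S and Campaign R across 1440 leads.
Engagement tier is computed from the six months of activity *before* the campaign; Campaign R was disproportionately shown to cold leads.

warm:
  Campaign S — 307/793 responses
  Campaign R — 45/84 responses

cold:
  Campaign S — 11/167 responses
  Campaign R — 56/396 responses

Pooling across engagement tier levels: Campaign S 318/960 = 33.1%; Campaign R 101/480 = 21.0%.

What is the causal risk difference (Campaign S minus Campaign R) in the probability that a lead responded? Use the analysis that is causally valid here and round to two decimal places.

Within every engagement tier level Campaign R has the higher rate, yet pooled Campaign S does — Simpson's reversal.
The imbalance in engagement tier arose from how leads were allocated, not from anything the campaign did; and engagement tier independently affects the outcome. The pooled gap is confounded — condition on engagement tier.
Adjusting over the population distribution of engagement tier: 0.609·(0.387−0.536) + 0.391·(0.066−0.141) = -0.120.

-0.12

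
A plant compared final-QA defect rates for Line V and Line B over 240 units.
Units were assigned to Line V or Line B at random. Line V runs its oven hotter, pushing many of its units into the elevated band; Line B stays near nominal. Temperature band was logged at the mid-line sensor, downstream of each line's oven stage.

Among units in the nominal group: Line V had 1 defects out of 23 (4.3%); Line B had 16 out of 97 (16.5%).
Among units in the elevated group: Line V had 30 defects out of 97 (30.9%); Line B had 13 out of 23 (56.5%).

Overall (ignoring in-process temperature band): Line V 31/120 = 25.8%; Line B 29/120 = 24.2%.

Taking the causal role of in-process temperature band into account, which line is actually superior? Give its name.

In-process temperature band here is a post-treatment variable shaped by the line; conditioning on it would introduce bias rather than remove it. The overall comparison is the causal one.
Pooled: Line V 25.8% vs Line B 24.2%; Line B is lower overall.

Line B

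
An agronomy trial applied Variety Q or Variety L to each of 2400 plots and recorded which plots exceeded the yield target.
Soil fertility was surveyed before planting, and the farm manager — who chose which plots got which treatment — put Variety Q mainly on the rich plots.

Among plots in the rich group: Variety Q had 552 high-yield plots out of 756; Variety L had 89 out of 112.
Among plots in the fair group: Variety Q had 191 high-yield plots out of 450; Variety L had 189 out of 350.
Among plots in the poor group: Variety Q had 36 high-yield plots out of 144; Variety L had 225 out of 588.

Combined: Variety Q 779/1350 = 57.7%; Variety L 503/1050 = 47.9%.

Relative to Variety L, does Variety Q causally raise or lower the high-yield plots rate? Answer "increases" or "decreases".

Within every soil fertility level Variety L has the higher rate, yet pooled Variety Q does — Simpson's reversal.
Soil fertility differs across varietys for reasons unrelated to any effect of the variety itself, and it separately predicts the outcome — a classic confounder. We must compare within soil fertility levels.
Within each level — rich: 73.0% vs 79.5%; fair: 42.4% vs 54.0%; poor: 25.0% vs 38.3% — Variety L is higher every time.

decreases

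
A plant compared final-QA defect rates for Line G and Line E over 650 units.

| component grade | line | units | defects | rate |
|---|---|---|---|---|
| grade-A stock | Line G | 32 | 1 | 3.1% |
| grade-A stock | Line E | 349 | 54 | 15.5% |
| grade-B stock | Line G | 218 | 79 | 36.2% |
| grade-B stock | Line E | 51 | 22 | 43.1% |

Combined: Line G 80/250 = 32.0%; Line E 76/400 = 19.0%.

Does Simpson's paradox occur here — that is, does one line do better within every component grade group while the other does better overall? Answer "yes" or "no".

yes

Within each component grade level (grade-A stock 3.1% vs 15.5%; grade-B stock 36.2% vs 43.1%), Line G has the lower rate every time. Pooled: 32.0% vs 19.0% — Line E has the lower rate overall. The two comparisons disagree.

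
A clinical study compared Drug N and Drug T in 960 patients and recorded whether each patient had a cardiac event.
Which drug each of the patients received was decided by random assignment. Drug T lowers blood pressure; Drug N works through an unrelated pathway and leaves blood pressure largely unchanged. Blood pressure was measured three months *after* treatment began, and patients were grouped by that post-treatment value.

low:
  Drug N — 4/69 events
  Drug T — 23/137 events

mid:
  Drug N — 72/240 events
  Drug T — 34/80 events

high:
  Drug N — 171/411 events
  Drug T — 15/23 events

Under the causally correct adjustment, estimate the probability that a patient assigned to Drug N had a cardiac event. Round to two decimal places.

0.34

The distribution of blood pressure is itself part of what the drug does — it is an intermediate outcome. Holding it fixed would remove that part of the effect; the total effect is the pooled difference.
So P(outcome | do(Drug N)) is just the pooled rate for Drug N: 247/720 = 0.343.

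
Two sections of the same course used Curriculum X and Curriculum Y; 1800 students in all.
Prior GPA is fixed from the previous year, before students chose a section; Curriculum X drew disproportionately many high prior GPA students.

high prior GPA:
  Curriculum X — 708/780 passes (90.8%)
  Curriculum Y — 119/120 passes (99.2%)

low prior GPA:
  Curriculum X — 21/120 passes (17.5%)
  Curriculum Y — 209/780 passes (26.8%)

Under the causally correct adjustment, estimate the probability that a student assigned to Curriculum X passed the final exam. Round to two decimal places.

0.54

Within every prior GPA band level Curriculum Y has the higher rate, yet pooled Curriculum X does — Simpson's reversal.
The imbalance in prior GPA band arose from how students were allocated, not from anything the teaching method did; and prior GPA band independently affects the outcome. The pooled gap is confounded — condition on prior GPA band.
Standardising Curriculum X to the population prior GPA band mix: 0.500·708/780 + 0.500·21/120 = 0.541.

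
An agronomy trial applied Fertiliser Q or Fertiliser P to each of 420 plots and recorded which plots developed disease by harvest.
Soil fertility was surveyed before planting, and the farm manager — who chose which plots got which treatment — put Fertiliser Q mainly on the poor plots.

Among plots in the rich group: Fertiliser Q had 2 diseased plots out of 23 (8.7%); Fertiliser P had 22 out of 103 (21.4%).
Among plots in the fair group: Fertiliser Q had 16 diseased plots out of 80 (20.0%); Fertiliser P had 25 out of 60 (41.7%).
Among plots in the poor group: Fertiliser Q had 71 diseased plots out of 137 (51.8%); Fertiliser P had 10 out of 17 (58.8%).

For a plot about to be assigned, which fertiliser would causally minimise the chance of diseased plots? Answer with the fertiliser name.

Soil fertility satisfies the back-door criterion: it is not a descendant of the fertiliser, and it blocks the spurious path from fertiliser to outcome. Adjusting for it (i.e., using the within-soil fertility rates) gives the causal effect.
Within each level — rich: 8.7% vs 21.4%; fair: 20.0% vs 41.7%; poor: 51.8% vs 58.8% — Fertiliser Q is lower every time.

Fertiliser Q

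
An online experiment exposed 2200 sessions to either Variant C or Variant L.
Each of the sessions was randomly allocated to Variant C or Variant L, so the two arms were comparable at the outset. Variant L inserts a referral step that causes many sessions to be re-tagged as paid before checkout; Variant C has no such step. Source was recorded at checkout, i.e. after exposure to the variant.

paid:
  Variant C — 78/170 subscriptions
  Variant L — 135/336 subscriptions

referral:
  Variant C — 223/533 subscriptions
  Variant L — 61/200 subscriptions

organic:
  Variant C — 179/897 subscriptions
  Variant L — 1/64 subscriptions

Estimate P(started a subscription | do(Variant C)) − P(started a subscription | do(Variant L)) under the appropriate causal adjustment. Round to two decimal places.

Within every traffic source level Variant C has the higher rate, yet pooled Variant L does — Simpson's reversal.
Traffic source is recorded after the variant and is itself shifted by it — it sits on the causal path from variant to outcome. Conditioning on a mediator would strip out part of the effect we want; the pooled comparison gives the total causal effect.
The causal difference is the pooled difference: 0.300 − 0.328 = -0.028.

-0.03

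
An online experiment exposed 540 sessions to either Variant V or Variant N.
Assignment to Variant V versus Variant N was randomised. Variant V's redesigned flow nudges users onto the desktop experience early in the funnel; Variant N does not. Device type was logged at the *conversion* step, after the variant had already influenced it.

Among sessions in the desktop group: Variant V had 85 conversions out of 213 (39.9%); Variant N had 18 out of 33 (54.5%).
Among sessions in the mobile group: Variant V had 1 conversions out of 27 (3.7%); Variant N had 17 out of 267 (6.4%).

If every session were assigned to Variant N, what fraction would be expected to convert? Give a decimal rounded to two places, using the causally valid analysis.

The stratified and pooled comparisons disagree (Variant N wins within each device type; Variant V wins overall), so the answer turns on the causal role of device type.
Device type here is a post-treatment variable shaped by the variant; conditioning on it would introduce bias rather than remove it. The overall comparison is the causal one.
So P(outcome | do(Variant N)) is just the pooled rate for Variant N: 35/300 = 0.117.

0.12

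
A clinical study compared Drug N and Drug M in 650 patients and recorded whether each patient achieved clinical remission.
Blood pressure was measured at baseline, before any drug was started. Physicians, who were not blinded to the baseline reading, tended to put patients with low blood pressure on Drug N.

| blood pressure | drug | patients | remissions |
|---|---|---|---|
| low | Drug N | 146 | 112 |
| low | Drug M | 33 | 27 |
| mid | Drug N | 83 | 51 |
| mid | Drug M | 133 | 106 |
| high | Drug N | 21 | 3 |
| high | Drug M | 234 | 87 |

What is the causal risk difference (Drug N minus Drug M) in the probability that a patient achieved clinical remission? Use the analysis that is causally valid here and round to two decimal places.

-0.16

Blood pressure differs across drugs for reasons unrelated to any effect of the drug itself, and it separately predicts the outcome — a classic confounder. We must compare within blood pressure levels.
Adjusting over the population distribution of blood pressure: 0.275·(0.767−0.818) + 0.332·(0.614−0.797) + 0.392·(0.143−0.372) = -0.165.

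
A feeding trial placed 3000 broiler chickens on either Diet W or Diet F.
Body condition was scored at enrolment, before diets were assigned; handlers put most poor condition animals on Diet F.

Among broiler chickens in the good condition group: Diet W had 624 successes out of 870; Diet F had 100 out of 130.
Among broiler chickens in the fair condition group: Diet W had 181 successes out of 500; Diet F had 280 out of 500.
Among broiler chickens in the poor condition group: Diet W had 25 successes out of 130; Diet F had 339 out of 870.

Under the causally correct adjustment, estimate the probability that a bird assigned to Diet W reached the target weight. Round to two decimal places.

Diet F is higher inside every starting body condition stratum but Diet W is higher in aggregate. Whether to stratify depends on how starting body condition relates to the diet.
The imbalance in starting body condition arose from how broiler chickens were allocated, not from anything the diet did; and starting body condition independently affects the outcome. The pooled gap is confounded — condition on starting body condition.
Standardising Diet W to the population starting body condition mix: 0.333·624/870 + 0.333·181/500 + 0.333·25/130 = 0.424.

0.42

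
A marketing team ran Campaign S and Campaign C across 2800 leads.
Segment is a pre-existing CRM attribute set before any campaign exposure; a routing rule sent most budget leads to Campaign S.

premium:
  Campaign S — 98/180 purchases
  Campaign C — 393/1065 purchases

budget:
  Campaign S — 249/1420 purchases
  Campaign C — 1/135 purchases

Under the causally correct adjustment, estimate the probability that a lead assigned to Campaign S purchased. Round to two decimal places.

Within every customer segment level Campaign S has the higher rate, yet pooled Campaign C does — Simpson's reversal.
Customer segment differs across campaigns for reasons unrelated to any effect of the campaign itself, and it separately predicts the outcome — a classic confounder. We must compare within customer segment levels.
Standardising Campaign S to the population customer segment mix: 0.445·98/180 + 0.555·249/1420 = 0.339.

0.34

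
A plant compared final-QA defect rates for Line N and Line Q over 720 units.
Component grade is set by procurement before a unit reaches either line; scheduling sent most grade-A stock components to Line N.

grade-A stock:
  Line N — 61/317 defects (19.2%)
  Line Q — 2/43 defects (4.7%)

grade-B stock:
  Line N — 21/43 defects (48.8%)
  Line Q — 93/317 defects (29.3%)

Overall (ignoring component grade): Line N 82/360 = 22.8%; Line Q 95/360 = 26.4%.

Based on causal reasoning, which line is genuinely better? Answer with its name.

Line Q

Component grade is set before the line has any effect — it is not caused by the line — and it independently drives the outcome. That makes it a confounder, so the causal comparison is within component grade levels.
Within each level — grade-A stock: 19.2% vs 4.7%; grade-B stock: 48.8% vs 29.3% — Line Q is lower every time.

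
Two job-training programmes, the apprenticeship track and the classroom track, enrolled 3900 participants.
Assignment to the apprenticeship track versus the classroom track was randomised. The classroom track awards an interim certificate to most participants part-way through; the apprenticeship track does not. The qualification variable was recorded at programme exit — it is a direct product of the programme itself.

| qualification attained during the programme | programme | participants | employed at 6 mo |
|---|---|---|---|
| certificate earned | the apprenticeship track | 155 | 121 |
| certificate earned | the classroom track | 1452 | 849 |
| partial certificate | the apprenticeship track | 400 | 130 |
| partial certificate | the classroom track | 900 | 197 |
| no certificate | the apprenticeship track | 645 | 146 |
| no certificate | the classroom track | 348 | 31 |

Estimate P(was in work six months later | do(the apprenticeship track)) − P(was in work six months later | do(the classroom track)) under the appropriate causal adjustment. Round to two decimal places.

-0.07

The qualification attained during the programme-specific comparison favours the apprenticeship track throughout, but the pooled figures favour the classroom track. The question is whether to condition on qualification attained during the programme.
The distribution of qualification attained during the programme is itself part of what the programme does — it is an intermediate outcome. Holding it fixed would remove that part of the effect; the total effect is the pooled difference.
The causal difference is the pooled difference: 0.331 − 0.399 = -0.068.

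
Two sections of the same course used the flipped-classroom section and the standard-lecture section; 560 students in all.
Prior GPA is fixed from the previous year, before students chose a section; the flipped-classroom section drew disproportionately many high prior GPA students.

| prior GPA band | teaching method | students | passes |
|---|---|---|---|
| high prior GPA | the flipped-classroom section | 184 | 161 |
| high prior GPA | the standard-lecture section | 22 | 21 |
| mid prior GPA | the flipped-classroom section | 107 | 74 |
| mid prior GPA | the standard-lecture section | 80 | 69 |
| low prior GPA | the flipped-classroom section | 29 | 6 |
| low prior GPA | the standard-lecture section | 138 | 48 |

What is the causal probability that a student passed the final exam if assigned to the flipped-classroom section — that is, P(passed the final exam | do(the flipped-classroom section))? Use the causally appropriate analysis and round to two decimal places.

0.61

Here prior GPA band is a common cause — it drives both which teaching method a case falls under and the outcome. The crude comparison mixes populations; the stratum-specific rates are the causally relevant ones.
Standardising the flipped-classroom section to the population prior GPA band mix: 0.368·161/184 + 0.334·74/107 + 0.298·6/29 = 0.615.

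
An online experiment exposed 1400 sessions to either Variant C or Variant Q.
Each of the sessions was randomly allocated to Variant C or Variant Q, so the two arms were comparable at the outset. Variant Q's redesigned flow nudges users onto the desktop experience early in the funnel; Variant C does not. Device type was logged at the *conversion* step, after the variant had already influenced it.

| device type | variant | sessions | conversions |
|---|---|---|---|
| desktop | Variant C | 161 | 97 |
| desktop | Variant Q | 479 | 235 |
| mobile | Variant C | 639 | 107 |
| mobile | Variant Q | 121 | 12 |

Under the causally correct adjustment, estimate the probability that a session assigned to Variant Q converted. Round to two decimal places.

0.41

Within every device type level Variant C has the higher rate, yet pooled Variant Q does — Simpson's reversal.
Because the variant influences device type, device type is a post-treatment mediator, not a confounder. Stratifying on it would bias the estimate; the causal effect is the crude pooled difference.
So P(outcome | do(Variant Q)) is just the pooled rate for Variant Q: 247/600 = 0.412.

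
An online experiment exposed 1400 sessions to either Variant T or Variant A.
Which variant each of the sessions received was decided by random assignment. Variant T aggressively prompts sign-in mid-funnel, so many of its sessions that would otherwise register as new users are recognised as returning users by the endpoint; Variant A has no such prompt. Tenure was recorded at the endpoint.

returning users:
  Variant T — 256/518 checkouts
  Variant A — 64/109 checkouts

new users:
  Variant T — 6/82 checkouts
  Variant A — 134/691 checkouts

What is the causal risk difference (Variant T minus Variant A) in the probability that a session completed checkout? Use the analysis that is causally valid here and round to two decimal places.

+0.19

Within every user tenure level Variant A has the higher rate, yet pooled Variant T does — Simpson's reversal.
User tenure is recorded after the variant and is itself shifted by it — it sits on the causal path from variant to outcome. Conditioning on a mediator would strip out part of the effect we want; the pooled comparison gives the total causal effect.
The causal difference is the pooled difference: 0.437 − 0.247 = +0.189.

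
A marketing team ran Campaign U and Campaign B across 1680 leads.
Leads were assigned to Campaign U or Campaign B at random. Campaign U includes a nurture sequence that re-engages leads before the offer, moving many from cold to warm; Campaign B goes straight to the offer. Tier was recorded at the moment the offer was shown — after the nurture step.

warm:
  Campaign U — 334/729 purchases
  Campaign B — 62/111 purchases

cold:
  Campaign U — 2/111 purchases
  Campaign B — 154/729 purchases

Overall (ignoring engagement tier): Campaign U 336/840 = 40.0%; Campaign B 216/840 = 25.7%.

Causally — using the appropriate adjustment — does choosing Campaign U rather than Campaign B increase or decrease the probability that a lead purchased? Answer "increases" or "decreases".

The distribution of engagement tier is itself part of what the campaign does — it is an intermediate outcome. Holding it fixed would remove that part of the effect; the total effect is the pooled difference.
Pooled: Campaign U 40.0% vs Campaign B 25.7%; Campaign U is higher overall.

increases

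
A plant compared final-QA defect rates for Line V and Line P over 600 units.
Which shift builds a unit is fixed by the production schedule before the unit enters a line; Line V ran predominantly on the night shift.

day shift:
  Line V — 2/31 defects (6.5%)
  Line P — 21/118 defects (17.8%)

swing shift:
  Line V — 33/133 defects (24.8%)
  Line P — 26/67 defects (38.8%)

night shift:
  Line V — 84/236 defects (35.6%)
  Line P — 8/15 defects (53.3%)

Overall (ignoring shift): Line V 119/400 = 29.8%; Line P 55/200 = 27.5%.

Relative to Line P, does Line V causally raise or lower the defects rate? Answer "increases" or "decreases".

decreases

Line V is lower inside every shift stratum but Line P is lower in aggregate. Whether to stratify depends on how shift relates to the line.
Shift is set before the line has any effect — it is not caused by the line — and it independently drives the outcome. That makes it a confounder, so the causal comparison is within shift levels.
Within each level — day shift: 6.5% vs 17.8%; swing shift: 24.8% vs 38.8%; night shift: 35.6% vs 53.3% — Line V is lower every time.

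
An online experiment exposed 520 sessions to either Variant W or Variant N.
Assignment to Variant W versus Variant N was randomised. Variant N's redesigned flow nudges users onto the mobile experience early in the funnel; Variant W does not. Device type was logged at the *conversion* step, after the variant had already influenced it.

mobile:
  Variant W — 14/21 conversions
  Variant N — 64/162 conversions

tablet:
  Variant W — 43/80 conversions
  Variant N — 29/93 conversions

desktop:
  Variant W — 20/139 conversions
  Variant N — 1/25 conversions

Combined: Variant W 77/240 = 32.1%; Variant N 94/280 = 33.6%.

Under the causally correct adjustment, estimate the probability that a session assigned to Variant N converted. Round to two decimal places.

0.34

Variant W is higher inside every device type stratum but Variant N is higher in aggregate. Whether to stratify depends on how device type relates to the variant.
Device type lies on the pathway variant → device type → outcome, so adjusting for it blocks the indirect effect. For the total causal effect of variant, use the unadjusted pooled rates.
So P(outcome | do(Variant N)) is just the pooled rate for Variant N: 94/280 = 0.336.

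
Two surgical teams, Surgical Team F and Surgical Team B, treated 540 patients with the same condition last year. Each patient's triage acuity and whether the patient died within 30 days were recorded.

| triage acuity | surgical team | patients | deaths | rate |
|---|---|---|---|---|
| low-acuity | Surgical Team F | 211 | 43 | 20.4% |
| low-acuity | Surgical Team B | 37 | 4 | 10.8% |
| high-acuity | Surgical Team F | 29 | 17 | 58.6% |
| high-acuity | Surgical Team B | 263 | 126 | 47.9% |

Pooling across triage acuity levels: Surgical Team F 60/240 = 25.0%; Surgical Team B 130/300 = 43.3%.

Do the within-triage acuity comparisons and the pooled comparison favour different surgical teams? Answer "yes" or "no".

yes

Within each triage acuity level (low-acuity 20.4% vs 10.8%; high-acuity 58.6% vs 47.9%), Surgical Team B has the lower rate every time. Pooled: 25.0% vs 43.3% — Surgical Team F has the lower rate overall. The two comparisons disagree.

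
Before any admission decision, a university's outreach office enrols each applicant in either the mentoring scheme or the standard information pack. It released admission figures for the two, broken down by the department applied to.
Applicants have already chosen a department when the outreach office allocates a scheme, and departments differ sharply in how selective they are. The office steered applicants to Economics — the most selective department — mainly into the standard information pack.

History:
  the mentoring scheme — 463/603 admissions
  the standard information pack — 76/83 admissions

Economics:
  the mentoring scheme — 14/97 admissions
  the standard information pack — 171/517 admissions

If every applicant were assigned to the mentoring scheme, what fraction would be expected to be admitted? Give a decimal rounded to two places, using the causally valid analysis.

Department is set before the outreach scheme has any effect — it is not caused by the outreach scheme — and it independently drives the outcome. That makes it a confounder, so the causal comparison is within department levels.
Standardising the mentoring scheme to the population department mix: 0.528·463/603 + 0.472·14/97 = 0.473.

0.47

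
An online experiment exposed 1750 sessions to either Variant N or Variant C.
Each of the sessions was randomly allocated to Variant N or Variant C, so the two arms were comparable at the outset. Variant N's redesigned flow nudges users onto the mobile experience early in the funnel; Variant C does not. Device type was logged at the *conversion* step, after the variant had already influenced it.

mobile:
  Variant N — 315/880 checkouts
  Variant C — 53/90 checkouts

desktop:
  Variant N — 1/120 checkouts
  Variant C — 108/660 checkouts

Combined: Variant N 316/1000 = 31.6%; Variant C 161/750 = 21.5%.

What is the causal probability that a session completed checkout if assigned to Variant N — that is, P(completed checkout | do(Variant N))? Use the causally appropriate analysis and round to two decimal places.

Stratifying would compare variants among sessions the variants themselves sorted into device type groups — a form of selection on an intermediate. The unconditioned pooled rates give the total causal effect.
So P(outcome | do(Variant N)) is just the pooled rate for Variant N: 316/1000 = 0.316.

0.32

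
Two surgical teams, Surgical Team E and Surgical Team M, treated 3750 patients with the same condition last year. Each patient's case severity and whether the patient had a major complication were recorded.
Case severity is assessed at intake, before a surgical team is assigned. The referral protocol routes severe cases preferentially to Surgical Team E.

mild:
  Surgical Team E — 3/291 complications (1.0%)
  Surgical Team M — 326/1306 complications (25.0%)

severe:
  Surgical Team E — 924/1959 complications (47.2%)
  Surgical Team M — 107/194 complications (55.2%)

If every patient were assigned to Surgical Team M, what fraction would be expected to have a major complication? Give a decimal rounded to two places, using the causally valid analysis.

Since case severity is a pre-existing factor (not a product of the surgical team) and it affects the outcome on its own, it is a confounder. The stratified rates, not the pooled rate, identify the causal effect.
Standardising Surgical Team M to the population case severity mix: 0.426·326/1306 + 0.574·107/194 = 0.423.

0.42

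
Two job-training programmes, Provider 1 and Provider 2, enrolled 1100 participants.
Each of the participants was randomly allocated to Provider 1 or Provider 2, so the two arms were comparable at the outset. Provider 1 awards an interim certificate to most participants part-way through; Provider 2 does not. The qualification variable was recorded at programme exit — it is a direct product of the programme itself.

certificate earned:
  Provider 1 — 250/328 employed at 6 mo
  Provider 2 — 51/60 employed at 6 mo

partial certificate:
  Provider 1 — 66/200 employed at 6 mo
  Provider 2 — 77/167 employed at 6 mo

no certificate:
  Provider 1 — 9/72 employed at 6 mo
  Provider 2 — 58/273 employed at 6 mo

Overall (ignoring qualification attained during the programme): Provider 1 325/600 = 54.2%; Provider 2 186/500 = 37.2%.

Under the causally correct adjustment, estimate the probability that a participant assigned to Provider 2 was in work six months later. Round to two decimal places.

0.37

The qualification attained during the programme-specific comparison favours Provider 2 throughout, but the pooled figures favour Provider 1. The question is whether to condition on qualification attained during the programme.
The distribution of qualification attained during the programme is itself part of what the programme does — it is an intermediate outcome. Holding it fixed would remove that part of the effect; the total effect is the pooled difference.
So P(outcome | do(Provider 2)) is just the pooled rate for Provider 2: 186/500 = 0.372.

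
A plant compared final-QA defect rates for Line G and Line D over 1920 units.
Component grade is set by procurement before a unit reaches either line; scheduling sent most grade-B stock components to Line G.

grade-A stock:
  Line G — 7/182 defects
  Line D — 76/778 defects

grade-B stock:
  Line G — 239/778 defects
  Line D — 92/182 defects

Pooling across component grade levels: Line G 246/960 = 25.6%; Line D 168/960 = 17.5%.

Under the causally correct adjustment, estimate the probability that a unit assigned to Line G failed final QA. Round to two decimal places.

The stratified and pooled comparisons disagree (Line G wins within each component grade; Line D wins overall), so the answer turns on the causal role of component grade.
The imbalance in component grade arose from how units were allocated, not from anything the line did; and component grade independently affects the outcome. The pooled gap is confounded — condition on component grade.
Standardising Line G to the population component grade mix: 0.500·7/182 + 0.500·239/778 = 0.173.

0.17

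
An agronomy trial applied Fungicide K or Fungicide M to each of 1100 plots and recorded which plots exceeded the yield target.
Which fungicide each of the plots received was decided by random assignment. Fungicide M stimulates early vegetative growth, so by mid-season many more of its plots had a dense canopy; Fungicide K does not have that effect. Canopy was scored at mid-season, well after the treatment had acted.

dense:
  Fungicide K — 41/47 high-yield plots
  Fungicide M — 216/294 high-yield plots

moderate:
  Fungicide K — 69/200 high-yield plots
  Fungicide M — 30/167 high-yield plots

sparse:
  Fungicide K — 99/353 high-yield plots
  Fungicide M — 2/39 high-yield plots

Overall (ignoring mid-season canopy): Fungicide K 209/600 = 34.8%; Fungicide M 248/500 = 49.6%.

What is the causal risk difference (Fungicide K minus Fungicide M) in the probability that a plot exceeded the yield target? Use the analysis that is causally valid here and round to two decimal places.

-0.15

Fungicide K is higher inside every mid-season canopy stratum but Fungicide M is higher in aggregate. Whether to stratify depends on how mid-season canopy relates to the fungicide.
Mid-season canopy lies on the pathway fungicide → mid-season canopy → outcome, so adjusting for it blocks the indirect effect. For the total causal effect of fungicide, use the unadjusted pooled rates.
The causal difference is the pooled difference: 0.348 − 0.496 = -0.148.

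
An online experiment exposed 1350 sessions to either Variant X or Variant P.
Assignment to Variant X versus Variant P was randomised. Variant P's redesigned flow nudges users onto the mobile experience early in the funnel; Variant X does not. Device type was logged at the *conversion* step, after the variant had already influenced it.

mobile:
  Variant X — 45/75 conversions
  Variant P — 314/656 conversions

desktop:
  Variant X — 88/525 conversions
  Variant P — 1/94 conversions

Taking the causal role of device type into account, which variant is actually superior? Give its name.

Variant P

The device type-specific comparison favours Variant X throughout, but the pooled figures favour Variant P. The question is whether to condition on device type.
Stratifying would compare variants among sessions the variants themselves sorted into device type groups — a form of selection on an intermediate. The unconditioned pooled rates give the total causal effect.
Pooled: Variant X 22.2% vs Variant P 42.0%; Variant P is higher overall.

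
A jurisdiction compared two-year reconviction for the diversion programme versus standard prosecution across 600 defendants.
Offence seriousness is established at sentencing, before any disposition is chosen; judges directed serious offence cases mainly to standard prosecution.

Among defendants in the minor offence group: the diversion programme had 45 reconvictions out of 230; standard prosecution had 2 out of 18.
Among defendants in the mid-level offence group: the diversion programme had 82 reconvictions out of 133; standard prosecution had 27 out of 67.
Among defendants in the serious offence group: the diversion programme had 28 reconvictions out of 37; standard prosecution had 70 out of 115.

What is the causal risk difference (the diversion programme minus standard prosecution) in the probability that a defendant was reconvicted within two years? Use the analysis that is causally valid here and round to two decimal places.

+0.14

Offence seriousness differs across dispositions for reasons unrelated to any effect of the disposition itself, and it separately predicts the outcome — a classic confounder. We must compare within offence seriousness levels.
Adjusting over the population distribution of offence seriousness: 0.413·(0.196−0.111) + 0.333·(0.617−0.403) + 0.253·(0.757−0.609) = +0.144.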